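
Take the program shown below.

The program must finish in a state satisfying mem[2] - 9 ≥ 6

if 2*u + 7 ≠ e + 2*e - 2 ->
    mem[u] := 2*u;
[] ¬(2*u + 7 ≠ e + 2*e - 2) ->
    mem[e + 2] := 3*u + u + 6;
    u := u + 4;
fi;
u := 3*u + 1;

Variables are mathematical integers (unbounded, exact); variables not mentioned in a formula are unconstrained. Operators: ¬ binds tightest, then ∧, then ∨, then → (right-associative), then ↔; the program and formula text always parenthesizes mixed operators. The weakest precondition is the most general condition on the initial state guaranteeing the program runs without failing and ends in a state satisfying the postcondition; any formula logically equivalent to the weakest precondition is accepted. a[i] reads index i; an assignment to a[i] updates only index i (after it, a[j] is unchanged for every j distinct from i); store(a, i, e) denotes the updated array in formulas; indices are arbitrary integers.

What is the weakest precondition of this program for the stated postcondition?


Working backward. After the program, the postcondition mem[2] - 9 ≥ 6 must hold; in canonical form it is mem[2] ≥ 15.
Before u := 3*u + 1: mem[2] ≥ 15
Then branch requires store(mem, u, 2*u)[2] ≥ 15; else branch requires store(mem, e + 2, 4*u + 6)[2] ≥ 15.
Before the if: (2*u ≠ 3*e - 9 → store(mem, u, 2*u)[2] ≥ 15) ∧ ((¬(2*u ≠ 3*e - 9)) → store(mem, e + 2, 4*u + 6)[2] ≥ 15)
Answer: WP = (2*u ≠ 3*e - 9 → store(mem, u, 2*u)[2] ≥ 15) ∧ ((¬(2*u ≠ 3*e - 9)) → store(mem, e + 2, 4*u + 6)[2] ≥ 15)


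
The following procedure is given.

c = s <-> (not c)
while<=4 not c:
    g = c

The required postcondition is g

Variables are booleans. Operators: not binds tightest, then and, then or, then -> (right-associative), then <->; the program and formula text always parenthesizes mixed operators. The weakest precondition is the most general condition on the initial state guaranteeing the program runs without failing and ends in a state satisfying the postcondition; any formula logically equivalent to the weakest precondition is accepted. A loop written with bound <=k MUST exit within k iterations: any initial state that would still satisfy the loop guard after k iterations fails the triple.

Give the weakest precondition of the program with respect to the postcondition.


Working backward. After the program, g must hold.
Before the loop (bound <=4), unroll the exhaustion recursion (WP_0 = exit-now case; WP_j = one more guarded iteration, up to j = 4):
  WP_0: c and g
  WP_1: ((not c) -> c) and (c -> g)
  WP_2: ((not c) -> ((not c) -> c)) and (c -> g)
  WP_3: ((not c) -> ((not c) -> ((not c) -> c))) and (c -> g)
  WP_4: ((not c) -> ((not c) -> ((not c) -> ((not c) -> c)))) and (c -> g)
So before the loop: ((not c) -> ((not c) -> ((not c) -> ((not c) -> c)))) and (c -> g)
Before c := s <-> (not c): ((not (s <-> (not c))) -> ((not (s <-> (not c))) -> ((not (s <-> (not c))) -> ((not (s <-> (not c))) -> (s <-> (not c)))))) and ((s <-> (not c)) -> g)
Answer: WP = ((not (s <-> (not c))) -> ((not (s <-> (not c))) -> ((not (s <-> (not c))) -> ((not (s <-> (not c))) -> (s <-> (not c)))))) and ((s <-> (not c)) -> g)


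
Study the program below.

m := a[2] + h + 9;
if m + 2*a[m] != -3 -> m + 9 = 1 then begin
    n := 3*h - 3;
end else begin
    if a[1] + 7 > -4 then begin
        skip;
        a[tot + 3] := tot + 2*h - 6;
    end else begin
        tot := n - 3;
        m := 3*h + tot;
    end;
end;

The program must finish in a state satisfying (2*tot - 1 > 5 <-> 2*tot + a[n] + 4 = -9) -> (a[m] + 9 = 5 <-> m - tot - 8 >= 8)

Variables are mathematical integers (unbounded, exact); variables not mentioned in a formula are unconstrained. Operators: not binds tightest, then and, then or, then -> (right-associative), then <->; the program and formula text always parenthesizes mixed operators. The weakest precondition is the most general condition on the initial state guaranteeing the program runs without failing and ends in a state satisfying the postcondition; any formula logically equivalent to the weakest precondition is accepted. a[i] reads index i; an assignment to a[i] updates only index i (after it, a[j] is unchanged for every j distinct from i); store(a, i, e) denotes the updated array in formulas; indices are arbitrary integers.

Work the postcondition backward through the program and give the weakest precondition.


Working backward. After the program, the postcondition (2*tot - 1 > 5 <-> 2*tot + a[n] + 4 = -9) -> (a[m] + 9 = 5 <-> m - tot - 8 >= 8) must hold; in canonical form it is (2*tot > 6 <-> a[n] + 2*tot = -13) -> (a[m] = -4 <-> m >= tot + 16).
Then branch requires (2*tot > 6 <-> a[3*h - 3] + 2*tot = -13) -> (a[m] = -4 <-> m >= tot + 16); else branch requires (a[1] > -11 -> ((2*tot > 6 <-> store(a, tot + 3, 2*h + tot - 6)[n] + 2*tot = -13) -> (store(a, tot + 3, 2*h + tot - 6)[m] = -4 <-> m >= tot + 16))) and ((not (a[1] > -11)) -> ((2*n > 12 <-> a[n] + 2*n = -7) -> (a[3*h + n - 3] = -4 <-> 3*h >= 16))).
Before the if: ((2*a[m] + m != -3 -> m = -8) -> ((2*tot > 6 <-> a[3*h - 3] + 2*tot = -13) -> (a[m] = -4 <-> m >= tot + 16))) and ((not (2*a[m] + m != -3 -> m = -8)) -> ((a[1] > -11 -> ((2*tot > 6 <-> store(a, tot + 3, 2*h + tot - 6)[n] + 2*tot = -13) -> (store(a, tot + 3, 2*h + tot - 6)[m] = -4 <-> m >= tot + 16))) and ((not (a[1] > -11)) -> ((2*n > 12 <-> a[n] + 2*n = -7) -> (a[3*h + n - 3] = -4 <-> 3*h >= 16)))))
Before m := a[2] + h + 9: ((2*a[a[2] + h + 9] + a[2] + h != -12 -> a[2] + h = -17) -> ((2*tot > 6 <-> a[3*h - 3] + 2*tot = -13) -> (a[a[2] + h + 9] = -4 <-> a[2] + h >= tot + 7))) and ((not (2*a[a[2] + h + 9] + a[2] + h != -12 -> a[2] + h = -17)) -> ((a[1] > -11 -> ((2*tot > 6 <-> store(a, tot + 3, 2*h + tot - 6)[n] + 2*tot = -13) -> (store(a, tot + 3, 2*h + tot - 6)[a[2] + h + 9] = -4 <-> a[2] + h >= tot + 7))) and ((not (a[1] > -11)) -> ((2*n > 12 <-> a[n] + 2*n = -7) -> (a[3*h + n - 3] = -4 <-> 3*h >= 16)))))
Answer: WP = ((2*a[a[2] + h + 9] + a[2] + h != -12 -> a[2] + h = -17) -> ((2*tot > 6 <-> a[3*h - 3] + 2*tot = -13) -> (a[a[2] + h + 9] = -4 <-> a[2] + h >= tot + 7))) and ((not (2*a[a[2] + h + 9] + a[2] + h != -12 -> a[2] + h = -17)) -> ((a[1] > -11 -> ((2*tot > 6 <-> store(a, tot + 3, 2*h + tot - 6)[n] + 2*tot = -13) -> (store(a, tot + 3, 2*h + tot - 6)[a[2] + h + 9] = -4 <-> a[2] + h >= tot + 7))) and ((not (a[1] > -11)) -> ((2*n > 12 <-> a[n] + 2*n = -7) -> (a[3*h + n - 3] = -4 <-> 3*h >= 16)))))


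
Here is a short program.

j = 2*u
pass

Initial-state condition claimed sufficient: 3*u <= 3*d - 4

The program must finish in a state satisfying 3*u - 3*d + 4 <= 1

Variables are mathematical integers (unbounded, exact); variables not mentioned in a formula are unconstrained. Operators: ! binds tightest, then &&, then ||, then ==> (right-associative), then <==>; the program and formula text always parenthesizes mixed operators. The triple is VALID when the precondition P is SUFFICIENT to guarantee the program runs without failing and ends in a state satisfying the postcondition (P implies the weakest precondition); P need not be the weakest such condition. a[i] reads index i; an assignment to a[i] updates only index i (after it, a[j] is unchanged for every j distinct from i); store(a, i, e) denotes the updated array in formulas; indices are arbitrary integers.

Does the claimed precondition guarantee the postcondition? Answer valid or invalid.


Working backward. After the program, the postcondition 3*u - 3*d + 4 <= 1 must hold; in canonical form it is 3*u <= 3*d - 3.
Before skip: 3*u <= 3*d - 3
Before j := 2*u: 3*u <= 3*d - 3
The weakest precondition is 3*u <= 3*d - 3.
Check whether 3*u <= 3*d - 4 implies it.
Every state satisfying the precondition satisfies the weakest precondition: the implication holds.
Answer: valid


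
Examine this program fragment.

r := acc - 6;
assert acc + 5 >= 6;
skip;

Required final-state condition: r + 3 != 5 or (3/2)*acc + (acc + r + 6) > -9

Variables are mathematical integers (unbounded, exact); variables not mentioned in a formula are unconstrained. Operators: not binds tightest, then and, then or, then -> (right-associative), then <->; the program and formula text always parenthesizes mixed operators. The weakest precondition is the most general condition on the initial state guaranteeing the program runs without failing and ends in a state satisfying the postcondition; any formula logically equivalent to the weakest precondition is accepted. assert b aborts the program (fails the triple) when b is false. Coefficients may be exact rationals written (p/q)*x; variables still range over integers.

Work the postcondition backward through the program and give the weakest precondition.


Working backward. After the program, the postcondition r + 3 != 5 or (3/2)*acc + (acc + r + 6) > -9 must hold; in canonical form it is r != 2 or (5/2)*acc + r > -15.
Before skip: r != 2 or (5/2)*acc + r > -15
Before assert acc + 5 >= 6: acc >= 1 and (r != 2 or (5/2)*acc + r > -15)
Before r := acc - 6: acc >= 1 and (acc != 8 or (7/2)*acc > -9)
Answer: WP = acc >= 1 and (acc != 8 or (7/2)*acc > -9)


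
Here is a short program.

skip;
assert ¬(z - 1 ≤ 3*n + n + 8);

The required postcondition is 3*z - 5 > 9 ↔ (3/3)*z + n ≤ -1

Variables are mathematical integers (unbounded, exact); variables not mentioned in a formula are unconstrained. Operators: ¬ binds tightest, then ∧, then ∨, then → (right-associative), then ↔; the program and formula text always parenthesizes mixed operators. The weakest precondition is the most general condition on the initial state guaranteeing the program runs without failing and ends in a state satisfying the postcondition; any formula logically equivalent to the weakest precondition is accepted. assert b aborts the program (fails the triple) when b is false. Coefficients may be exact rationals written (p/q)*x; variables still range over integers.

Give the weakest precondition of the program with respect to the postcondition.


Working backward. After the program, the postcondition 3*z - 5 > 9 ↔ (3/3)*z + n ≤ -1 must hold; in canonical form it is 3*z > 14 ↔ n + z ≤ -1.
Before assert ¬(z - 1 ≤ 3*n + n + 8): (¬(z ≤ 4*n + 9)) ∧ (3*z > 14 ↔ n + z ≤ -1)
Before skip: (¬(z ≤ 4*n + 9)) ∧ (3*z > 14 ↔ n + z ≤ -1)
Answer: WP = (¬(z ≤ 4*n + 9)) ∧ (3*z > 14 ↔ n + z ≤ -1)


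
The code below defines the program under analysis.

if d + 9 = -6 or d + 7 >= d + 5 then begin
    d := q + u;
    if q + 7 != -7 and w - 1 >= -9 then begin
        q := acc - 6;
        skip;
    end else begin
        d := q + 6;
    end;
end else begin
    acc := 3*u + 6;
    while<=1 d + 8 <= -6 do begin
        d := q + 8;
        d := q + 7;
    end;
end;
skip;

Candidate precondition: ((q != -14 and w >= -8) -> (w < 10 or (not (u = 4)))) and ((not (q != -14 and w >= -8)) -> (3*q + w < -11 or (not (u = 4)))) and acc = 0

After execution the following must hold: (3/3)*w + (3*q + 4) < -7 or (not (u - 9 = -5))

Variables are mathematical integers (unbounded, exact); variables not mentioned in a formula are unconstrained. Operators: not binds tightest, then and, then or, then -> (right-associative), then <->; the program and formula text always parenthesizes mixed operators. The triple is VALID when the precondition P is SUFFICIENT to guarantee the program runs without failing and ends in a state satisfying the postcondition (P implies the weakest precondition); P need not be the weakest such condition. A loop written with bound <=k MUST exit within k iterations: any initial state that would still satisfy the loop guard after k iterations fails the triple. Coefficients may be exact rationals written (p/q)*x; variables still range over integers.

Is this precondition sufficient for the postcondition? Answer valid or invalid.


Working backward. After the program, the postcondition (3/3)*w + (3*q + 4) < -7 or (not (u - 9 = -5)) must hold; in canonical form it is 3*q + w < -11 or (not (u = 4)).
Before skip: 3*q + w < -11 or (not (u = 4))
Then branch requires ((q != -14 and w >= -8) -> (3*acc + w < 7 or (not (u = 4)))) and ((not (q != -14 and w >= -8)) -> (3*q + w < -11 or (not (u = 4)))); else branch requires (d <= -14 -> ((not (q <= -21)) and (3*q + w < -11 or (not (u = 4))))) and ((not (d <= -14)) -> (3*q + w < -11 or (not (u = 4)))).
Before the if: ((q != -14 and w >= -8) -> (3*acc + w < 7 or (not (u = 4)))) and ((not (q != -14 and w >= -8)) -> (3*q + w < -11 or (not (u = 4))))
The weakest precondition is ((q != -14 and w >= -8) -> (3*acc + w < 7 or (not (u = 4)))) and ((not (q != -14 and w >= -8)) -> (3*q + w < -11 or (not (u = 4)))).
Check whether ((q != -14 and w >= -8) -> (w < 10 or (not (u = 4)))) and ((not (q != -14 and w >= -8)) -> (3*q + w < -11 or (not (u = 4)))) and acc = 0 implies it.
Countermodel: at the initial state acc = 0, q = -13, u = 4, w = 7, the precondition holds but the weakest precondition fails.
Answer: invalid


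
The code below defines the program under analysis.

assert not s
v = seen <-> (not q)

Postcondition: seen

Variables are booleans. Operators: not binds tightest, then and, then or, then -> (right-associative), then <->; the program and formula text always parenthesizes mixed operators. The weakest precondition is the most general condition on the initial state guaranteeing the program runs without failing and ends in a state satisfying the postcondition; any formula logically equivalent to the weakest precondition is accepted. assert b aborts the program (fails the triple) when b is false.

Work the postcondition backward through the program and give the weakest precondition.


Working backward. After the program, seen must hold.
Before v := seen <-> (not q): seen
Before assert not s: (not s) and seen
Answer: WP = (not s) and seen


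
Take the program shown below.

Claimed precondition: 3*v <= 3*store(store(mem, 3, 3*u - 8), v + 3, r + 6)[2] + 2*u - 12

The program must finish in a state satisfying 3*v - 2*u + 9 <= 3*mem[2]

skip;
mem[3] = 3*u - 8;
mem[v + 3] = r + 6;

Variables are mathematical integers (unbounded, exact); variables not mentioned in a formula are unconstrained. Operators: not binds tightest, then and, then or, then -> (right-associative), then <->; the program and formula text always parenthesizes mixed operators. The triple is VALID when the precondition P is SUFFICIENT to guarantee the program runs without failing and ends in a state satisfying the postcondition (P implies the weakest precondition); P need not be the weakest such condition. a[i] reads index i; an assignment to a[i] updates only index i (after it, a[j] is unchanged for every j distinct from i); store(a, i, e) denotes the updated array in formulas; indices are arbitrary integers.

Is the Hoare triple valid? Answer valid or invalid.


Working backward. After the program, the postcondition 3*v - 2*u + 9 <= 3*mem[2] must hold; in canonical form it is 3*v <= 3*mem[2] + 2*u - 9.
Before mem[v + 3] := r + 6: 3*v <= 3*store(mem, v + 3, r + 6)[2] + 2*u - 9
Before mem[3] := 3*u - 8: 3*v <= 3*store(store(mem, 3, 3*u - 8), v + 3, r + 6)[2] + 2*u - 9
Before skip: 3*v <= 3*store(store(mem, 3, 3*u - 8), v + 3, r + 6)[2] + 2*u - 9
The weakest precondition is 3*v <= 3*store(store(mem, 3, 3*u - 8), v + 3, r + 6)[2] + 2*u - 9.
Check whether 3*v <= 3*store(store(mem, 3, 3*u - 8), v + 3, r + 6)[2] + 2*u - 12 implies it.
Every state satisfying the precondition satisfies the weakest precondition: the implication holds.
Answer: valid


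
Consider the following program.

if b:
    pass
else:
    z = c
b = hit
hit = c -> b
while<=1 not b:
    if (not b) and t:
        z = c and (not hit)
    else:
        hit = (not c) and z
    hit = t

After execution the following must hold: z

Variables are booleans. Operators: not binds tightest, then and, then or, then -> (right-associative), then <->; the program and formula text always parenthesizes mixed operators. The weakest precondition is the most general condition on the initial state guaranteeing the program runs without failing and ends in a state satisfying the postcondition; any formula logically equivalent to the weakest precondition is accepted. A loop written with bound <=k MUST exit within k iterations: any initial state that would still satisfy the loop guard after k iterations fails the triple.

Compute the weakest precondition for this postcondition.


Working backward. After the program, z must hold.
Before the loop (bound <=1), unroll the exhaustion recursion (WP_0 = exit-now case; WP_j = one more guarded iteration, up to j = 1):
  WP_0: b and z
  WP_1: ((not b) -> ((((not b) and t) -> (b and c and (not hit))) and ((not ((not b) and t)) -> (b and z)))) and (b -> z)
So before the loop: ((not b) -> ((((not b) and t) -> (b and c and (not hit))) and ((not ((not b) and t)) -> (b and z)))) and (b -> z)
Before hit := c -> b: ((not b) -> ((((not b) and t) -> (b and c and (not (c -> b)))) and ((not ((not b) and t)) -> (b and z)))) and (b -> z)
Before b := hit: ((not hit) -> ((((not hit) and t) -> (hit and c and (not (c -> hit)))) and ((not ((not hit) and t)) -> (hit and z)))) and (hit -> z)
Then branch requires ((not hit) -> ((((not hit) and t) -> (hit and c and (not (c -> hit)))) and ((not ((not hit) and t)) -> (hit and z)))) and (hit -> z); else branch requires ((not hit) -> ((((not hit) and t) -> (hit and c and (not (c -> hit)))) and ((not ((not hit) and t)) -> (hit and c)))) and (hit -> c).
Before the if: (b -> (((not hit) -> ((((not hit) and t) -> (hit and c and (not (c -> hit)))) and ((not ((not hit) and t)) -> (hit and z)))) and (hit -> z))) and ((not b) -> (((not hit) -> ((((not hit) and t) -> (hit and c and (not (c -> hit)))) and ((not ((not hit) and t)) -> (hit and c)))) and (hit -> c)))
Answer: WP = (b -> (((not hit) -> ((((not hit) and t) -> (hit and c and (not (c -> hit)))) and ((not ((not hit) and t)) -> (hit and z)))) and (hit -> z))) and ((not b) -> (((not hit) -> ((((not hit) and t) -> (hit and c and (not (c -> hit)))) and ((not ((not hit) and t)) -> (hit and c)))) and (hit -> c)))


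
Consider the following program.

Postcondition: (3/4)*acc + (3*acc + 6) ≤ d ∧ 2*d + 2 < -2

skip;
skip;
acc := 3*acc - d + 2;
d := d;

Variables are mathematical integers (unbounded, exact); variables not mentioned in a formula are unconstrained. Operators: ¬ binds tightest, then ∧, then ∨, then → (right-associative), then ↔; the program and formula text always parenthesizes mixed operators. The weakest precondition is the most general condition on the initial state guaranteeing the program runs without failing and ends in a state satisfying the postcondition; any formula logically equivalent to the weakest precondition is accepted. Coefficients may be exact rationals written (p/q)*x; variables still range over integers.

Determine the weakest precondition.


Working backward. After the program, the postcondition (3/4)*acc + (3*acc + 6) ≤ d ∧ 2*d + 2 < -2 must hold; in canonical form it is (15/4)*acc ≤ d - 6 ∧ 2*d < -4.
Before d := d: (15/4)*acc ≤ d - 6 ∧ 2*d < -4
Before acc := 3*acc - d + 2: (45/4)*acc ≤ (19/4)*d - 27/2 ∧ 2*d < -4
Before skip: (45/4)*acc ≤ (19/4)*d - 27/2 ∧ 2*d < -4
Before skip: (45/4)*acc ≤ (19/4)*d - 27/2 ∧ 2*d < -4
Answer: WP = (45/4)*acc ≤ (19/4)*d - 27/2 ∧ 2*d < -4


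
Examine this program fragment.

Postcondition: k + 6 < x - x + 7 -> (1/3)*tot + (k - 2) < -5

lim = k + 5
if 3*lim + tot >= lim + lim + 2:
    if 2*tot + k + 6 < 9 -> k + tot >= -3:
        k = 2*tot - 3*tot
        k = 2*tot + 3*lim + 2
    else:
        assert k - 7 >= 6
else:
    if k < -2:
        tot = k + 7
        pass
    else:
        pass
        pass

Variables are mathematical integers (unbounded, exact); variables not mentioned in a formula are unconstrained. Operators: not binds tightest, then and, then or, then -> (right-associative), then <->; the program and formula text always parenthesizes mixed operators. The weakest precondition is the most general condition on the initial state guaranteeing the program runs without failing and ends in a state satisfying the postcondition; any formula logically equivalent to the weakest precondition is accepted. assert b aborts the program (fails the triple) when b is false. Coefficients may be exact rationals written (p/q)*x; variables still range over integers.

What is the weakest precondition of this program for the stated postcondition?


Working backward. After the program, the postcondition k + 6 < x - x + 7 -> (1/3)*tot + (k - 2) < -5 must hold; in canonical form it is k < 1 -> k + (1/3)*tot < -3.
Then branch requires ((k + 2*tot < 3 -> k + tot >= -3) -> (3*lim + 2*tot < -1 -> 3*lim + (7/3)*tot < -5)) and ((not (k + 2*tot < 3 -> k + tot >= -3)) -> (k >= 13 and (k < 1 -> k + (1/3)*tot < -3))); else branch requires (k < -2 -> (k < 1 -> (4/3)*k < -16/3)) and ((not (k < -2)) -> (k < 1 -> k + (1/3)*tot < -3)).
Before the if: (lim + tot >= 2 -> (((k + 2*tot < 3 -> k + tot >= -3) -> (3*lim + 2*tot < -1 -> 3*lim + (7/3)*tot < -5)) and ((not (k + 2*tot < 3 -> k + tot >= -3)) -> (k >= 13 and (k < 1 -> k + (1/3)*tot < -3))))) and ((not (lim + tot >= 2)) -> ((k < -2 -> (k < 1 -> (4/3)*k < -16/3)) and ((not (k < -2)) -> (k < 1 -> k + (1/3)*tot < -3))))
Before lim := k + 5: (k + tot >= -3 -> (((k + 2*tot < 3 -> k + tot >= -3) -> (3*k + 2*tot < -16 -> 3*k + (7/3)*tot < -20)) and ((not (k + 2*tot < 3 -> k + tot >= -3)) -> (k >= 13 and (k < 1 -> k + (1/3)*tot < -3))))) and ((not (k + tot >= -3)) -> ((k < -2 -> (k < 1 -> (4/3)*k < -16/3)) and ((not (k < -2)) -> (k < 1 -> k + (1/3)*tot < -3))))
Answer: WP = (k + tot >= -3 -> (((k + 2*tot < 3 -> k + tot >= -3) -> (3*k + 2*tot < -16 -> 3*k + (7/3)*tot < -20)) and ((not (k + 2*tot < 3 -> k + tot >= -3)) -> (k >= 13 and (k < 1 -> k + (1/3)*tot < -3))))) and ((not (k + tot >= -3)) -> ((k < -2 -> (k < 1 -> (4/3)*k < -16/3)) and ((not (k < -2)) -> (k < 1 -> k + (1/3)*tot < -3))))


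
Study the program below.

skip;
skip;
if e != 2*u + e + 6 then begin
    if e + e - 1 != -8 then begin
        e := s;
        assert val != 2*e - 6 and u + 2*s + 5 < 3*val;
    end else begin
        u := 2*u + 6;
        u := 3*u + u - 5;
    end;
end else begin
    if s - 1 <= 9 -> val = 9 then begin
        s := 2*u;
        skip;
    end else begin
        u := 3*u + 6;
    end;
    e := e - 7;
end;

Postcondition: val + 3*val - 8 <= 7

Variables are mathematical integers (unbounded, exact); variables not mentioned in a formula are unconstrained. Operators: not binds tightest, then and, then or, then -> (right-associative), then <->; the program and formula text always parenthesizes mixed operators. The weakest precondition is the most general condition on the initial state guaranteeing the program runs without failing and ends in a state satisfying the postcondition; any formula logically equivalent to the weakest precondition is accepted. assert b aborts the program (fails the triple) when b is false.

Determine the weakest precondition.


Working backward. After the program, the postcondition val + 3*val - 8 <= 7 must hold; in canonical form it is 4*val <= 15.
Then branch requires (2*e != -7 -> (val != 2*s - 6 and 2*s + u < 3*val - 5 and 4*val <= 15)) and ((not (2*e != -7)) -> 4*val <= 15); else branch requires ((s <= 10 -> val = 9) -> 4*val <= 15) and ((not (s <= 10 -> val = 9)) -> 4*val <= 15).
Before the if: (2*u != -6 -> ((2*e != -7 -> (val != 2*s - 6 and 2*s + u < 3*val - 5 and 4*val <= 15)) and ((not (2*e != -7)) -> 4*val <= 15))) and ((not (2*u != -6)) -> (((s <= 10 -> val = 9) -> 4*val <= 15) and ((not (s <= 10 -> val = 9)) -> 4*val <= 15)))
Before skip: (2*u != -6 -> ((2*e != -7 -> (val != 2*s - 6 and 2*s + u < 3*val - 5 and 4*val <= 15)) and ((not (2*e != -7)) -> 4*val <= 15))) and ((not (2*u != -6)) -> (((s <= 10 -> val = 9) -> 4*val <= 15) and ((not (s <= 10 -> val = 9)) -> 4*val <= 15)))
Before skip: (2*u != -6 -> ((2*e != -7 -> (val != 2*s - 6 and 2*s + u < 3*val - 5 and 4*val <= 15)) and ((not (2*e != -7)) -> 4*val <= 15))) and ((not (2*u != -6)) -> (((s <= 10 -> val = 9) -> 4*val <= 15) and ((not (s <= 10 -> val = 9)) -> 4*val <= 15)))
Answer: WP = (2*u != -6 -> ((2*e != -7 -> (val != 2*s - 6 and 2*s + u < 3*val - 5 and 4*val <= 15)) and ((not (2*e != -7)) -> 4*val <= 15))) and ((not (2*u != -6)) -> (((s <= 10 -> val = 9) -> 4*val <= 15) and ((not (s <= 10 -> val = 9)) -> 4*val <= 15)))


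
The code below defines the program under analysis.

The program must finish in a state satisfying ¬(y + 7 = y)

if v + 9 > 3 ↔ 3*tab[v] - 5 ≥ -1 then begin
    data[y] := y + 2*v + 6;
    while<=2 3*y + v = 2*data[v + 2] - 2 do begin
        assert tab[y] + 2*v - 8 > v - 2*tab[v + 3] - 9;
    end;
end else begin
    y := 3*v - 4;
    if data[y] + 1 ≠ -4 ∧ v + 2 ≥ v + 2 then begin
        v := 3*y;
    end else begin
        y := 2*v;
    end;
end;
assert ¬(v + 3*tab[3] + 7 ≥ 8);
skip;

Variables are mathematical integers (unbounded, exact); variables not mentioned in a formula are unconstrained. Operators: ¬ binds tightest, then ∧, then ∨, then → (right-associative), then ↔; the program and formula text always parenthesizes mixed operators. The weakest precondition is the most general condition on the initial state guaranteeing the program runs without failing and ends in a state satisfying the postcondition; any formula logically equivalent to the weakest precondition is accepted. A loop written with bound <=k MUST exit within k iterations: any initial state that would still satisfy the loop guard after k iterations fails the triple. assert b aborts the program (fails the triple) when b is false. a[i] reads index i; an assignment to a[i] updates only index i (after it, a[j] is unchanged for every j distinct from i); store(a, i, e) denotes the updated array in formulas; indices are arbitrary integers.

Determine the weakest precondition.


Working backward. After the program, the postcondition ¬(y + 7 = y) must hold; in canonical form it is true.
Before skip: true
Before assert ¬(v + 3*tab[3] + 7 ≥ 8): ¬(3*tab[3] + v ≥ 1)
Then branch requires (v + 3*y = 2*store(data, y, 2*v + y + 6)[v + 2] - 2 → (2*tab[v + 3] + tab[y] + v > -1 ∧ (v + 3*y = 2*store(data, y, 2*v + y + 6)[v + 2] - 2 → (2*tab[v + 3] + tab[y] + v > -1 ∧ (¬(v + 3*y = 2*store(data, y, 2*v + y + 6)[v + 2] - 2)) ∧ (¬(3*tab[3] + v ≥ 1)))) ∧ ((¬(v + 3*y = 2*store(data, y, 2*v + y + 6)[v + 2] - 2)) → (¬(3*tab[3] + v ≥ 1))))) ∧ ((¬(v + 3*y = 2*store(data, y, 2*v + y + 6)[v + 2] - 2)) → (¬(3*tab[3] + v ≥ 1))); else branch requires (data[3*v - 4] ≠ -5 → (¬(3*tab[3] + 9*v ≥ 13))) ∧ ((¬(data[3*v - 4] ≠ -5)) → (¬(3*tab[3] + v ≥ 1))).
Before the if: ((v > -6 ↔ 3*tab[v] ≥ 4) → ((v + 3*y = 2*store(data, y, 2*v + y + 6)[v + 2] - 2 → (2*tab[v + 3] + tab[y] + v > -1 ∧ (v + 3*y = 2*store(data, y, 2*v + y + 6)[v + 2] - 2 → (2*tab[v + 3] + tab[y] + v > -1 ∧ (¬(v + 3*y = 2*store(data, y, 2*v + y + 6)[v + 2] - 2)) ∧ (¬(3*tab[3] + v ≥ 1)))) ∧ ((¬(v + 3*y = 2*store(data, y, 2*v + y + 6)[v + 2] - 2)) → (¬(3*tab[3] + v ≥ 1))))) ∧ ((¬(v + 3*y = 2*store(data, y, 2*v + y + 6)[v + 2] - 2)) → (¬(3*tab[3] + v ≥ 1))))) ∧ ((¬(v > -6 ↔ 3*tab[v] ≥ 4)) → ((data[3*v - 4] ≠ -5 → (¬(3*tab[3] + 9*v ≥ 13))) ∧ ((¬(data[3*v - 4] ≠ -5)) → (¬(3*tab[3] + v ≥ 1)))))
Answer: WP = ((v > -6 ↔ 3*tab[v] ≥ 4) → ((v + 3*y = 2*store(data, y, 2*v + y + 6)[v + 2] - 2 → (2*tab[v + 3] + tab[y] + v > -1 ∧ (v + 3*y = 2*store(data, y, 2*v + y + 6)[v + 2] - 2 → (2*tab[v + 3] + tab[y] + v > -1 ∧ (¬(v + 3*y = 2*store(data, y, 2*v + y + 6)[v + 2] - 2)) ∧ (¬(3*tab[3] + v ≥ 1)))) ∧ ((¬(v + 3*y = 2*store(data, y, 2*v + y + 6)[v + 2] - 2)) → (¬(3*tab[3] + v ≥ 1))))) ∧ ((¬(v + 3*y = 2*store(data, y, 2*v + y + 6)[v + 2] - 2)) → (¬(3*tab[3] + v ≥ 1))))) ∧ ((¬(v > -6 ↔ 3*tab[v] ≥ 4)) → ((data[3*v - 4] ≠ -5 → (¬(3*tab[3] + 9*v ≥ 13))) ∧ ((¬(data[3*v - 4] ≠ -5)) → (¬(3*tab[3] + v ≥ 1)))))


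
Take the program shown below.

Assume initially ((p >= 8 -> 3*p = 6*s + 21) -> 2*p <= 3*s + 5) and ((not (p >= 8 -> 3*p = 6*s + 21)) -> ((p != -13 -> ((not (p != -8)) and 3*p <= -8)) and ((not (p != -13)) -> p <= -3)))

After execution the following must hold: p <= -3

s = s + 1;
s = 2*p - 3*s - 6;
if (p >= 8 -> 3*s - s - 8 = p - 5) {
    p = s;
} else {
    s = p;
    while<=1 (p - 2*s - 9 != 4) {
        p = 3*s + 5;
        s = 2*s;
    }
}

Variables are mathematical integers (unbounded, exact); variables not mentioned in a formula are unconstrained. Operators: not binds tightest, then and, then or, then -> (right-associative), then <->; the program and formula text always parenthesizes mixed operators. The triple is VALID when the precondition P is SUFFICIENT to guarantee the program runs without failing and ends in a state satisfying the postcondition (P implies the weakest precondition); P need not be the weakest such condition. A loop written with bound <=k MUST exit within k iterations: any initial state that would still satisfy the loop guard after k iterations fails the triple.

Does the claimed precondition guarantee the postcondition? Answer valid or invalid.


Working backward. After the program, p <= -3 must hold.
Then branch requires s <= -3; else branch requires (p != -13 -> ((not (p != -8)) and 3*p <= -8)) and ((not (p != -13)) -> p <= -3).
Before the if: ((p >= 8 -> 2*s = p + 3) -> s <= -3) and ((not (p >= 8 -> 2*s = p + 3)) -> ((p != -13 -> ((not (p != -8)) and 3*p <= -8)) and ((not (p != -13)) -> p <= -3)))
Before s := 2*p - 3*s - 6: ((p >= 8 -> 3*p = 6*s + 15) -> 2*p <= 3*s + 3) and ((not (p >= 8 -> 3*p = 6*s + 15)) -> ((p != -13 -> ((not (p != -8)) and 3*p <= -8)) and ((not (p != -13)) -> p <= -3)))
Before s := s + 1: ((p >= 8 -> 3*p = 6*s + 21) -> 2*p <= 3*s + 6) and ((not (p >= 8 -> 3*p = 6*s + 21)) -> ((p != -13 -> ((not (p != -8)) and 3*p <= -8)) and ((not (p != -13)) -> p <= -3)))
The weakest precondition is ((p >= 8 -> 3*p = 6*s + 21) -> 2*p <= 3*s + 6) and ((not (p >= 8 -> 3*p = 6*s + 21)) -> ((p != -13 -> ((not (p != -8)) and 3*p <= -8)) and ((not (p != -13)) -> p <= -3))).
Check whether ((p >= 8 -> 3*p = 6*s + 21) -> 2*p <= 3*s + 5) and ((not (p >= 8 -> 3*p = 6*s + 21)) -> ((p != -13 -> ((not (p != -8)) and 3*p <= -8)) and ((not (p != -13)) -> p <= -3))) implies it.
Every state satisfying the precondition satisfies the weakest precondition: the implication holds.
Answer: valid


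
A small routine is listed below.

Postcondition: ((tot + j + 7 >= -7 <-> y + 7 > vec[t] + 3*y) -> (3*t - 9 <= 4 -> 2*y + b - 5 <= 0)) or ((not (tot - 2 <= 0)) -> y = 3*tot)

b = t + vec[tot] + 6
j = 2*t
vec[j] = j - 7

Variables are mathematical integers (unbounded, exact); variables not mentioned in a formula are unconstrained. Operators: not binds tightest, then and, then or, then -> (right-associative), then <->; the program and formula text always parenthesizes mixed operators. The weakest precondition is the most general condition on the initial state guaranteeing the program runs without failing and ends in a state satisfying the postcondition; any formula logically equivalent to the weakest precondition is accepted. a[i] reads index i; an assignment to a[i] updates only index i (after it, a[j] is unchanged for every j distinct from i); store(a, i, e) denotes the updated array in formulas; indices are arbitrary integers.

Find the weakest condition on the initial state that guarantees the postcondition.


Working backward. After the program, the postcondition ((tot + j + 7 >= -7 <-> y + 7 > vec[t] + 3*y) -> (3*t - 9 <= 4 -> 2*y + b - 5 <= 0)) or ((not (tot - 2 <= 0)) -> y = 3*tot) must hold; in canonical form it is ((j + tot >= -14 <-> vec[t] + 2*y < 7) -> (3*t <= 13 -> b + 2*y <= 5)) or ((not (tot <= 2)) -> y = 3*tot).
Before vec[j] := j - 7: ((j + tot >= -14 <-> store(vec, j, j - 7)[t] + 2*y < 7) -> (3*t <= 13 -> b + 2*y <= 5)) or ((not (tot <= 2)) -> y = 3*tot)
Before j := 2*t: ((2*t + tot >= -14 <-> store(vec, 2*t, 2*t - 7)[t] + 2*y < 7) -> (3*t <= 13 -> b + 2*y <= 5)) or ((not (tot <= 2)) -> y = 3*tot)
Before b := t + vec[tot] + 6: ((2*t + tot >= -14 <-> store(vec, 2*t, 2*t - 7)[t] + 2*y < 7) -> (3*t <= 13 -> vec[tot] + t + 2*y <= -1)) or ((not (tot <= 2)) -> y = 3*tot)
Answer: WP = ((2*t + tot >= -14 <-> store(vec, 2*t, 2*t - 7)[t] + 2*y < 7) -> (3*t <= 13 -> vec[tot] + t + 2*y <= -1)) or ((not (tot <= 2)) -> y = 3*tot)


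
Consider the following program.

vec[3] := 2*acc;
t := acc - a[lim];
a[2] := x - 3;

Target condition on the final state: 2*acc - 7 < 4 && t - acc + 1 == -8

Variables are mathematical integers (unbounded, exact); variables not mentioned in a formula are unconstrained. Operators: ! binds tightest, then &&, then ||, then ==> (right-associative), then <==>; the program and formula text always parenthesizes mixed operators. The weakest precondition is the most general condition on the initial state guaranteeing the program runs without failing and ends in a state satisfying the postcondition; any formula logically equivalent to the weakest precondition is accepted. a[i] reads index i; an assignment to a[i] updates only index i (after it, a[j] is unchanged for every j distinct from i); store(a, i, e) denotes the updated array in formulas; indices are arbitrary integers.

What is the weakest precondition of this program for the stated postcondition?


Working backward. After the program, the postcondition 2*acc - 7 < 4 && t - acc + 1 == -8 must hold; in canonical form it is 2*acc < 11 && t == acc - 9.
Before a[2] := x - 3: 2*acc < 11 && t == acc - 9
Before t := acc - a[lim]: 2*acc < 11 && a[lim] == 9
Before vec[3] := 2*acc: 2*acc < 11 && a[lim] == 9
Answer: WP = 2*acc < 11 && a[lim] == 9


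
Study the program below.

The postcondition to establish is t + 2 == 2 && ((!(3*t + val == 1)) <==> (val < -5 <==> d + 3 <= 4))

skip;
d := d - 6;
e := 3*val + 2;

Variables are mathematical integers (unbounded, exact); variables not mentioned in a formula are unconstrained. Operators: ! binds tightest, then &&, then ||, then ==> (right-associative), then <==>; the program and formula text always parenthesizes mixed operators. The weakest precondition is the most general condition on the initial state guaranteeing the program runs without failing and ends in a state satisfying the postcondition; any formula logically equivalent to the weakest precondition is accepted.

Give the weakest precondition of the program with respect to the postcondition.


Working backward. After the program, the postcondition t + 2 == 2 && ((!(3*t + val == 1)) <==> (val < -5 <==> d + 3 <= 4)) must hold; in canonical form it is t == 0 && ((!(3*t + val == 1)) <==> (val < -5 <==> d <= 1)).
Before e := 3*val + 2: t == 0 && ((!(3*t + val == 1)) <==> (val < -5 <==> d <= 1))
Before d := d - 6: t == 0 && ((!(3*t + val == 1)) <==> (val < -5 <==> d <= 7))
Before skip: t == 0 && ((!(3*t + val == 1)) <==> (val < -5 <==> d <= 7))
Answer: WP = t == 0 && ((!(3*t + val == 1)) <==> (val < -5 <==> d <= 7))


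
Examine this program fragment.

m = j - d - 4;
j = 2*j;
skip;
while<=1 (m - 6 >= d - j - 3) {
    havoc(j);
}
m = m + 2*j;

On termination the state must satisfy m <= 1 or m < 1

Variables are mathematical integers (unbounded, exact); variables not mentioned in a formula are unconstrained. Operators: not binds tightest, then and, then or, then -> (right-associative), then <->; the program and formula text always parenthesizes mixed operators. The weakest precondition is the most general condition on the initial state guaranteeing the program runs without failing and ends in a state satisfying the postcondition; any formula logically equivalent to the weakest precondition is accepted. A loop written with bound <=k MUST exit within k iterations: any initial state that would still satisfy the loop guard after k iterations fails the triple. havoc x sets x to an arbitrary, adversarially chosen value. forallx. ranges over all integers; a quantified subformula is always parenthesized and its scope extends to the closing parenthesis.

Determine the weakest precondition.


Working backward. After the program, m <= 1 or m < 1 must hold.
Before m := m + 2*j: 2*j + m <= 1 or 2*j + m < 1
Before the loop (bound <=1), unroll the exhaustion recursion (WP_0 = exit-now case; WP_j = one more guarded iteration, up to j = 1):
  WP_0: (not (j + m >= d + 3)) and (2*j + m <= 1 or 2*j + m < 1)
  WP_1: (j + m >= d + 3 -> (forall j_1. ((not (j_1 + m >= d + 3)) and (2*j_1 + m <= 1 or 2*j_1 + m < 1)))) and ((not (j + m >= d + 3)) -> (2*j + m <= 1 or 2*j + m < 1))
So before the loop: (j + m >= d + 3 -> (forall j_1. ((not (j_1 + m >= d + 3)) and (2*j_1 + m <= 1 or 2*j_1 + m < 1)))) and ((not (j + m >= d + 3)) -> (2*j + m <= 1 or 2*j + m < 1))
Before skip: (j + m >= d + 3 -> (forall j_1. ((not (j_1 + m >= d + 3)) and (2*j_1 + m <= 1 or 2*j_1 + m < 1)))) and ((not (j + m >= d + 3)) -> (2*j + m <= 1 or 2*j + m < 1))
Before j := 2*j: (2*j + m >= d + 3 -> (forall j_1. ((not (j_1 + m >= d + 3)) and (2*j_1 + m <= 1 or 2*j_1 + m < 1)))) and ((not (2*j + m >= d + 3)) -> (4*j + m <= 1 or 4*j + m < 1))
Before m := j - d - 4: (3*j >= 2*d + 7 -> (forall j_1. ((not (j + j_1 >= 2*d + 7)) and (j + 2*j_1 <= d + 5 or j + 2*j_1 < d + 5)))) and ((not (3*j >= 2*d + 7)) -> (5*j <= d + 5 or 5*j < d + 5))
Answer: WP = (3*j >= 2*d + 7 -> (forall j_1. ((not (j + j_1 >= 2*d + 7)) and (j + 2*j_1 <= d + 5 or j + 2*j_1 < d + 5)))) and ((not (3*j >= 2*d + 7)) -> (5*j <= d + 5 or 5*j < d + 5))


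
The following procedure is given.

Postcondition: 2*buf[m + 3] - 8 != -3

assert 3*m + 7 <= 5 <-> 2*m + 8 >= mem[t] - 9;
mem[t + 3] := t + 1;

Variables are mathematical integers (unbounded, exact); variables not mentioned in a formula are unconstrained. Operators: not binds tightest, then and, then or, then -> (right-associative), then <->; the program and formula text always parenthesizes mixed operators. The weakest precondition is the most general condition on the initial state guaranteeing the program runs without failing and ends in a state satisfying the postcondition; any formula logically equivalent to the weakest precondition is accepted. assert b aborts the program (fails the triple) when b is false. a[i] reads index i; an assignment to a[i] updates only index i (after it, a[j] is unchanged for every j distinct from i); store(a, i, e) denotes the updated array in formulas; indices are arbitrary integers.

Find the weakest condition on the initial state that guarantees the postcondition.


Working backward. After the program, the postcondition 2*buf[m + 3] - 8 != -3 must hold; in canonical form it is 2*buf[m + 3] != 5.
Before mem[t + 3] := t + 1: 2*buf[m + 3] != 5
Before assert 3*m + 7 <= 5 <-> 2*m + 8 >= mem[t] - 9: (3*m <= -2 <-> 2*m >= mem[t] - 17) and 2*buf[m + 3] != 5
Answer: WP = (3*m <= -2 <-> 2*m >= mem[t] - 17) and 2*buf[m + 3] != 5


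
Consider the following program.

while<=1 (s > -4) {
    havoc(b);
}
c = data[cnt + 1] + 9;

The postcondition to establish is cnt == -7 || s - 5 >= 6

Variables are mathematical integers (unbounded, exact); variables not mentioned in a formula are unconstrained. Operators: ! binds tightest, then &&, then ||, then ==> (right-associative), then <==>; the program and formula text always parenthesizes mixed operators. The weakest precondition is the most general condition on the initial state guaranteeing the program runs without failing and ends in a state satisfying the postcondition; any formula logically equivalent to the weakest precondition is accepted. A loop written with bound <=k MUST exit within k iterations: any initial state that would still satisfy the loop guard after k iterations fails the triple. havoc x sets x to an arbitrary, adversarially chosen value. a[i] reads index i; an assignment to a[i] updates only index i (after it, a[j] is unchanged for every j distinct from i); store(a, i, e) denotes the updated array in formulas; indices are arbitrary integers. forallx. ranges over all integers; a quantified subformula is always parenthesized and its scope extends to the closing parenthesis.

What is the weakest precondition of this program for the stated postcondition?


Working backward. After the program, the postcondition cnt == -7 || s - 5 >= 6 must hold; in canonical form it is cnt == -7 || s >= 11.
Before c := data[cnt + 1] + 9: cnt == -7 || s >= 11
Before the loop (bound <=1), unroll the exhaustion recursion (WP_0 = exit-now case; WP_j = one more guarded iteration, up to j = 1):
  WP_0: (!(s > -4)) && (cnt == -7 || s >= 11)
  WP_1: (s > -4 ==> ((!(s > -4)) && (cnt == -7 || s >= 11))) && ((!(s > -4)) ==> (cnt == -7 || s >= 11))
So before the loop: (s > -4 ==> ((!(s > -4)) && (cnt == -7 || s >= 11))) && ((!(s > -4)) ==> (cnt == -7 || s >= 11))
Answer: WP = (s > -4 ==> ((!(s > -4)) && (cnt == -7 || s >= 11))) && ((!(s > -4)) ==> (cnt == -7 || s >= 11))
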